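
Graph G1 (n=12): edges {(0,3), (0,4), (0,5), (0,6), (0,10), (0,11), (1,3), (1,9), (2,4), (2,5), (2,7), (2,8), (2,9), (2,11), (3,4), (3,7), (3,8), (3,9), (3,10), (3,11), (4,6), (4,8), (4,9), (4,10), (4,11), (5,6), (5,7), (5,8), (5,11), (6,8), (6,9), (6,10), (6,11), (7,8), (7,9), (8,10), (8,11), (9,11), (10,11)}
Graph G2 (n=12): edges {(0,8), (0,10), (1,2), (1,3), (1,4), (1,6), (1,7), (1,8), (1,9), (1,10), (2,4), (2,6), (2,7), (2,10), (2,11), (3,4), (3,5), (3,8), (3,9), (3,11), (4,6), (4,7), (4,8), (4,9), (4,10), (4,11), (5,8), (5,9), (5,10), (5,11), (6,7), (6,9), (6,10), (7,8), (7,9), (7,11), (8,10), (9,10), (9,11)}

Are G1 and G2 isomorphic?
Yes, isomorphic

The graphs are isomorphic.
One valid mapping φ: V(G1) → V(G2): 0→2, 1→0, 2→3, 3→10, 4→1, 5→11, 6→7, 7→5, 8→9, 9→8, 10→6, 11→4

Verify φ preserves adjacency — for each edge of G1, its image is an edge of G2:
  (0,3) → (φ(0),φ(3)) = (2,10) ∈ E(G2) ✓
  (0,4) → (φ(0),φ(4)) = (1,2) ∈ E(G2) ✓
  (0,5) → (φ(0),φ(5)) = (2,11) ∈ E(G2) ✓
  (0,6) → (φ(0),φ(6)) = (2,7) ∈ E(G2) ✓
  (0,10) → (φ(0),φ(10)) = (2,6) ∈ E(G2) ✓
  (0,11) → (φ(0),φ(11)) = (2,4) ∈ E(G2) ✓
  (1,3) → (φ(1),φ(3)) = (0,10) ∈ E(G2) ✓
  (1,9) → (φ(1),φ(9)) = (0,8) ∈ E(G2) ✓
  (2,4) → (φ(2),φ(4)) = (1,3) ∈ E(G2) ✓
  (2,5) → (φ(2),φ(5)) = (3,11) ∈ E(G2) ✓
  (2,7) → (φ(2),φ(7)) = (3,5) ∈ E(G2) ✓
  (2,8) → (φ(2),φ(8)) = (3,9) ∈ E(G2) ✓
  (2,9) → (φ(2),φ(9)) = (3,8) ∈ E(G2) ✓
  (2,11) → (φ(2),φ(11)) = (3,4) ∈ E(G2) ✓
  (3,4) → (φ(3),φ(4)) = (1,10) ∈ E(G2) ✓
  (3,7) → (φ(3),φ(7)) = (5,10) ∈ E(G2) ✓
  (3,8) → (φ(3),φ(8)) = (9,10) ∈ E(G2) ✓
  (3,9) → (φ(3),φ(9)) = (8,10) ∈ E(G2) ✓
  (3,10) → (φ(3),φ(10)) = (6,10) ∈ E(G2) ✓
  (3,11) → (φ(3),φ(11)) = (4,10) ∈ E(G2) ✓
  (4,6) → (φ(4),φ(6)) = (1,7) ∈ E(G2) ✓
  (4,8) → (φ(4),φ(8)) = (1,9) ∈ E(G2) ✓
  (4,9) → (φ(4),φ(9)) = (1,8) ∈ E(G2) ✓
  (4,10) → (φ(4),φ(10)) = (1,6) ∈ E(G2) ✓
  (4,11) → (φ(4),φ(11)) = (1,4) ∈ E(G2) ✓
  (5,6) → (φ(5),φ(6)) = (7,11) ∈ E(G2) ✓
  (5,7) → (φ(5),φ(7)) = (5,11) ∈ E(G2) ✓
  (5,8) → (φ(5),φ(8)) = (9,11) ∈ E(G2) ✓
  (5,11) → (φ(5),φ(11)) = (4,11) ∈ E(G2) ✓
  (6,8) → (φ(6),φ(8)) = (7,9) ∈ E(G2) ✓
  (6,9) → (φ(6),φ(9)) = (7,8) ∈ E(G2) ✓
  (6,10) → (φ(6),φ(10)) = (6,7) ∈ E(G2) ✓
  (6,11) → (φ(6),φ(11)) = (4,7) ∈ E(G2) ✓
  (7,8) → (φ(7),φ(8)) = (5,9) ∈ E(G2) ✓
  (7,9) → (φ(7),φ(9)) = (5,8) ∈ E(G2) ✓
  (8,10) → (φ(8),φ(10)) = (6,9) ∈ E(G2) ✓
  (8,11) → (φ(8),φ(11)) = (4,9) ∈ E(G2) ✓
  (9,11) → (φ(9),φ(11)) = (4,8) ∈ E(G2) ✓
  (10,11) → (φ(10),φ(11)) = (4,6) ∈ E(G2) ✓
All 39 edges of G1 map to edges of G2, and |E(G1)| = |E(G2)| = 39, so φ is a bijection on edges as well as vertices. Hence G1 ≅ G2.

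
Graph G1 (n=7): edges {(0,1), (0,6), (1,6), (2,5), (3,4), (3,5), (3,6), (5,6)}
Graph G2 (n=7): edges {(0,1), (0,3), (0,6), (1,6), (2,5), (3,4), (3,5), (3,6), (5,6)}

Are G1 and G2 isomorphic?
No, not isomorphic

The graphs are NOT isomorphic.

Counting edges: G1 has 8 edge(s); G2 has 9 edge(s).
Edge count is an isomorphism invariant (a bijection on vertices induces a bijection on edges), so differing edge counts rule out isomorphism.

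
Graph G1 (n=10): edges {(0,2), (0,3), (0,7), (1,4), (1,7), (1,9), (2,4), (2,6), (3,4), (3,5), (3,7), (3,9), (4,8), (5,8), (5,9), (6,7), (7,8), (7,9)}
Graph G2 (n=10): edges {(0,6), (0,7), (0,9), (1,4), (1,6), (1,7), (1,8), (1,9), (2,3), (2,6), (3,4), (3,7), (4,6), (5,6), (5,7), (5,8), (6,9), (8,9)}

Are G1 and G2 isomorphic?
Yes, isomorphic

The graphs are isomorphic.
One valid mapping φ: V(G1) → V(G2): 0→4, 1→0, 2→3, 3→1, 4→7, 5→8, 6→2, 7→6, 8→5, 9→9

Verify φ preserves adjacency — for each edge of G1, its image is an edge of G2:
  (0,2) → (φ(0),φ(2)) = (3,4) ∈ E(G2) ✓
  (0,3) → (φ(0),φ(3)) = (1,4) ∈ E(G2) ✓
  (0,7) → (φ(0),φ(7)) = (4,6) ∈ E(G2) ✓
  (1,4) → (φ(1),φ(4)) = (0,7) ∈ E(G2) ✓
  (1,7) → (φ(1),φ(7)) = (0,6) ∈ E(G2) ✓
  (1,9) → (φ(1),φ(9)) = (0,9) ∈ E(G2) ✓
  (2,4) → (φ(2),φ(4)) = (3,7) ∈ E(G2) ✓
  (2,6) → (φ(2),φ(6)) = (2,3) ∈ E(G2) ✓
  (3,4) → (φ(3),φ(4)) = (1,7) ∈ E(G2) ✓
  (3,5) → (φ(3),φ(5)) = (1,8) ∈ E(G2) ✓
  (3,7) → (φ(3),φ(7)) = (1,6) ∈ E(G2) ✓
  (3,9) → (φ(3),φ(9)) = (1,9) ∈ E(G2) ✓
  (4,8) → (φ(4),φ(8)) = (5,7) ∈ E(G2) ✓
  (5,8) → (φ(5),φ(8)) = (5,8) ∈ E(G2) ✓
  (5,9) → (φ(5),φ(9)) = (8,9) ∈ E(G2) ✓
  (6,7) → (φ(6),φ(7)) = (2,6) ∈ E(G2) ✓
  (7,8) → (φ(7),φ(8)) = (5,6) ∈ E(G2) ✓
  (7,9) → (φ(7),φ(9)) = (6,9) ∈ E(G2) ✓
All 18 edges of G1 map to edges of G2, and |E(G1)| = |E(G2)| = 18, so φ is a bijection on edges as well as vertices. Hence G1 ≅ G2.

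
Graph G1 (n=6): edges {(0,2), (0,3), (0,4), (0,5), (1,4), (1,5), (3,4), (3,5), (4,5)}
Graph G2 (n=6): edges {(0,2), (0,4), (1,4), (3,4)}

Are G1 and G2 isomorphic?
No, not isomorphic

The graphs are NOT isomorphic.

Degrees in G1: deg(0)=4, deg(1)=2, deg(2)=1, deg(3)=3, deg(4)=4, deg(5)=4.
Sorted degree sequence of G1: [4, 4, 4, 3, 2, 1].
Degrees in G2: deg(0)=2, deg(1)=1, deg(2)=1, deg(3)=1, deg(4)=3, deg(5)=0.
Sorted degree sequence of G2: [3, 2, 1, 1, 1, 0].
The (sorted) degree sequence is an isomorphism invariant, so since G1 and G2 have different degree sequences they cannot be isomorphic.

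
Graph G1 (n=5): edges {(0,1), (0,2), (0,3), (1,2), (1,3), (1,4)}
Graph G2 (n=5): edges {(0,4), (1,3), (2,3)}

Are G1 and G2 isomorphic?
No, not isomorphic

The graphs are NOT isomorphic.

Degrees in G1: deg(0)=3, deg(1)=4, deg(2)=2, deg(3)=2, deg(4)=1.
Sorted degree sequence of G1: [4, 3, 2, 2, 1].
Degrees in G2: deg(0)=1, deg(1)=1, deg(2)=1, deg(3)=2, deg(4)=1.
Sorted degree sequence of G2: [2, 1, 1, 1, 1].
The (sorted) degree sequence is an isomorphism invariant, so since G1 and G2 have different degree sequences they cannot be isomorphic.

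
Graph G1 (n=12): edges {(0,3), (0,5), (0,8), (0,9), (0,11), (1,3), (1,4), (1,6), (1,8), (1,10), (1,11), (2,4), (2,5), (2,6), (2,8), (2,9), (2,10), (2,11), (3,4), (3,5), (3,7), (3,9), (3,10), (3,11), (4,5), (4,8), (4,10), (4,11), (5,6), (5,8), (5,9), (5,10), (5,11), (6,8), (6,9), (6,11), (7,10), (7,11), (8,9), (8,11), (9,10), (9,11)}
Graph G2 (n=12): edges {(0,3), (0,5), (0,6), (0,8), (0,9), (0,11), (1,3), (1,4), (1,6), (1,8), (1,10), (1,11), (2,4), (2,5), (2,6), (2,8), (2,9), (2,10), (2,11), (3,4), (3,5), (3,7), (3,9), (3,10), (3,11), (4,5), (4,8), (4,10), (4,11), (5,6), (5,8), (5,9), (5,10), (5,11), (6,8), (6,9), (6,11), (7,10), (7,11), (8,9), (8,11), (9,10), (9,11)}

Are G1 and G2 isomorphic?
No, not isomorphic

The graphs are NOT isomorphic.

Counting edges: G1 has 42 edge(s); G2 has 43 edge(s).
Edge count is an isomorphism invariant (a bijection on vertices induces a bijection on edges), so differing edge counts rule out isomorphism.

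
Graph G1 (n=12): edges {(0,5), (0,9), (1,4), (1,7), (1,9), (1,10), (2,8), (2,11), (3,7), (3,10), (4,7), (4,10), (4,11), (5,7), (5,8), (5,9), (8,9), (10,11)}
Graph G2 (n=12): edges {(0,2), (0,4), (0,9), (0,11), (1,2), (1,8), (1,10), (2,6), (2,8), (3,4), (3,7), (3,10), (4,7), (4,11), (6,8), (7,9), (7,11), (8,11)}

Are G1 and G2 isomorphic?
Yes, isomorphic

The graphs are isomorphic.
One valid mapping φ: V(G1) → V(G2): 0→6, 1→11, 2→10, 3→9, 4→4, 5→2, 6→5, 7→0, 8→1, 9→8, 10→7, 11→3

Verify φ preserves adjacency — for each edge of G1, its image is an edge of G2:
  (0,5) → (φ(0),φ(5)) = (2,6) ∈ E(G2) ✓
  (0,9) → (φ(0),φ(9)) = (6,8) ∈ E(G2) ✓
  (1,4) → (φ(1),φ(4)) = (4,11) ∈ E(G2) ✓
  (1,7) → (φ(1),φ(7)) = (0,11) ∈ E(G2) ✓
  (1,9) → (φ(1),φ(9)) = (8,11) ∈ E(G2) ✓
  (1,10) → (φ(1),φ(10)) = (7,11) ∈ E(G2) ✓
  (2,8) → (φ(2),φ(8)) = (1,10) ∈ E(G2) ✓
  (2,11) → (φ(2),φ(11)) = (3,10) ∈ E(G2) ✓
  (3,7) → (φ(3),φ(7)) = (0,9) ∈ E(G2) ✓
  (3,10) → (φ(3),φ(10)) = (7,9) ∈ E(G2) ✓
  (4,7) → (φ(4),φ(7)) = (0,4) ∈ E(G2) ✓
  (4,10) → (φ(4),φ(10)) = (4,7) ∈ E(G2) ✓
  (4,11) → (φ(4),φ(11)) = (3,4) ∈ E(G2) ✓
  (5,7) → (φ(5),φ(7)) = (0,2) ∈ E(G2) ✓
  (5,8) → (φ(5),φ(8)) = (1,2) ∈ E(G2) ✓
  (5,9) → (φ(5),φ(9)) = (2,8) ∈ E(G2) ✓
  (8,9) → (φ(8),φ(9)) = (1,8) ∈ E(G2) ✓
  (10,11) → (φ(10),φ(11)) = (3,7) ∈ E(G2) ✓
All 18 edges of G1 map to edges of G2, and |E(G1)| = |E(G2)| = 18, so φ is a bijection on edges as well as vertices. Hence G1 ≅ G2.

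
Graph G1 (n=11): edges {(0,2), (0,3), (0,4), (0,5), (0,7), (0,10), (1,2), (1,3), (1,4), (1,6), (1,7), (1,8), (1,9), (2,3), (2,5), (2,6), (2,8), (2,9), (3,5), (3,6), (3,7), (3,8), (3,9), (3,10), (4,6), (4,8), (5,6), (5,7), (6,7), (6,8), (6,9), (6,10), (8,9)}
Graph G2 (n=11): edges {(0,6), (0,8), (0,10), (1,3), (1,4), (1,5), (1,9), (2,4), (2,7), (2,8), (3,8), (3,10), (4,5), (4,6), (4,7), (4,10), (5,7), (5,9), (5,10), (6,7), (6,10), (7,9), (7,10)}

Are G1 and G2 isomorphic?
No, not isomorphic

The graphs are NOT isomorphic.

Counting triangles (3-cliques): G1 has 38, G2 has 12.
Triangle count is an isomorphism invariant, so differing triangle counts rule out isomorphism.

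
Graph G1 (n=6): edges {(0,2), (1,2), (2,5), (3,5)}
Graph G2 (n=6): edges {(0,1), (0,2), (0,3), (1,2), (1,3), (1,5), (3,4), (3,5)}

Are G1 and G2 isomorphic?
No, not isomorphic

The graphs are NOT isomorphic.

Degrees in G1: deg(0)=1, deg(1)=1, deg(2)=3, deg(3)=1, deg(4)=0, deg(5)=2.
Sorted degree sequence of G1: [3, 2, 1, 1, 1, 0].
Degrees in G2: deg(0)=3, deg(1)=4, deg(2)=2, deg(3)=4, deg(4)=1, deg(5)=2.
Sorted degree sequence of G2: [4, 4, 3, 2, 2, 1].
The (sorted) degree sequence is an isomorphism invariant, so since G1 and G2 have different degree sequences they cannot be isomorphic.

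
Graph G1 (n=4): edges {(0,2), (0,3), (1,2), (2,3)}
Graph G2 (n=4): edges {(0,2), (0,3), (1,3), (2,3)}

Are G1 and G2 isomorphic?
Yes, isomorphic

The graphs are isomorphic.
One valid mapping φ: V(G1) → V(G2): 0→0, 1→1, 2→3, 3→2

Verify φ preserves adjacency — for each edge of G1, its image is an edge of G2:
  (0,2) → (φ(0),φ(2)) = (0,3) ∈ E(G2) ✓
  (0,3) → (φ(0),φ(3)) = (0,2) ∈ E(G2) ✓
  (1,2) → (φ(1),φ(2)) = (1,3) ∈ E(G2) ✓
  (2,3) → (φ(2),φ(3)) = (2,3) ∈ E(G2) ✓
All 4 edges of G1 map to edges of G2, and |E(G1)| = |E(G2)| = 4, so φ is a bijection on edges as well as vertices. Hence G1 ≅ G2.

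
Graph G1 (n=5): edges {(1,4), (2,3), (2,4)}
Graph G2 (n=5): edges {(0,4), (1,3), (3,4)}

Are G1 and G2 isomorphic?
Yes, isomorphic

The graphs are isomorphic.
One valid mapping φ: V(G1) → V(G2): 0→2, 1→1, 2→4, 3→0, 4→3

Verify φ preserves adjacency — for each edge of G1, its image is an edge of G2:
  (1,4) → (φ(1),φ(4)) = (1,3) ∈ E(G2) ✓
  (2,3) → (φ(2),φ(3)) = (0,4) ∈ E(G2) ✓
  (2,4) → (φ(2),φ(4)) = (3,4) ∈ E(G2) ✓
All 3 edges of G1 map to edges of G2, and |E(G1)| = |E(G2)| = 3, so φ is a bijection on edges as well as vertices. Hence G1 ≅ G2.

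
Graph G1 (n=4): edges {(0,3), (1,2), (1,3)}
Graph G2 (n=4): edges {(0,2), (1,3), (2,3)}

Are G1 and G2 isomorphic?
Yes, isomorphic

The graphs are isomorphic.
One valid mapping φ: V(G1) → V(G2): 0→1, 1→2, 2→0, 3→3

Verify φ preserves adjacency — for each edge of G1, its image is an edge of G2:
  (0,3) → (φ(0),φ(3)) = (1,3) ∈ E(G2) ✓
  (1,2) → (φ(1),φ(2)) = (0,2) ∈ E(G2) ✓
  (1,3) → (φ(1),φ(3)) = (2,3) ∈ E(G2) ✓
All 3 edges of G1 map to edges of G2, and |E(G1)| = |E(G2)| = 3, so φ is a bijection on edges as well as vertices. Hence G1 ≅ G2.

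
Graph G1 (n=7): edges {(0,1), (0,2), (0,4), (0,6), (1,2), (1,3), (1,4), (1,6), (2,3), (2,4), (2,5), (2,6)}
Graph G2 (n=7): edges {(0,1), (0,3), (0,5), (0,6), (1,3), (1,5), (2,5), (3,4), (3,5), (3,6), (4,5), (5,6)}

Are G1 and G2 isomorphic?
Yes, isomorphic

The graphs are isomorphic.
One valid mapping φ: V(G1) → V(G2): 0→0, 1→3, 2→5, 3→4, 4→1, 5→2, 6→6

Verify φ preserves adjacency — for each edge of G1, its image is an edge of G2:
  (0,1) → (φ(0),φ(1)) = (0,3) ∈ E(G2) ✓
  (0,2) → (φ(0),φ(2)) = (0,5) ∈ E(G2) ✓
  (0,4) → (φ(0),φ(4)) = (0,1) ∈ E(G2) ✓
  (0,6) → (φ(0),φ(6)) = (0,6) ∈ E(G2) ✓
  (1,2) → (φ(1),φ(2)) = (3,5) ∈ E(G2) ✓
  (1,3) → (φ(1),φ(3)) = (3,4) ∈ E(G2) ✓
  (1,4) → (φ(1),φ(4)) = (1,3) ∈ E(G2) ✓
  (1,6) → (φ(1),φ(6)) = (3,6) ∈ E(G2) ✓
  (2,3) → (φ(2),φ(3)) = (4,5) ∈ E(G2) ✓
  (2,4) → (φ(2),φ(4)) = (1,5) ∈ E(G2) ✓
  (2,5) → (φ(2),φ(5)) = (2,5) ∈ E(G2) ✓
  (2,6) → (φ(2),φ(6)) = (5,6) ∈ E(G2) ✓
All 12 edges of G1 map to edges of G2, and |E(G1)| = |E(G2)| = 12, so φ is a bijection on edges as well as vertices. Hence G1 ≅ G2.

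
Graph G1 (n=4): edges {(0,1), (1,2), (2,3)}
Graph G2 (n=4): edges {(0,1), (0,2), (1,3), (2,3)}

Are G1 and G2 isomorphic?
No, not isomorphic

The graphs are NOT isomorphic.

Degrees in G1: deg(0)=1, deg(1)=2, deg(2)=2, deg(3)=1.
Sorted degree sequence of G1: [2, 2, 1, 1].
Degrees in G2: deg(0)=2, deg(1)=2, deg(2)=2, deg(3)=2.
Sorted degree sequence of G2: [2, 2, 2, 2].
The (sorted) degree sequence is an isomorphism invariant, so since G1 and G2 have different degree sequences they cannot be isomorphic.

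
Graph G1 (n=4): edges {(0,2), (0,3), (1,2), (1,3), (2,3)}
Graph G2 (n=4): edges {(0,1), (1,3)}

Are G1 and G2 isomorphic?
No, not isomorphic

The graphs are NOT isomorphic.

Counting triangles (3-cliques): G1 has 2, G2 has 0.
Triangle count is an isomorphism invariant, so differing triangle counts rule out isomorphism.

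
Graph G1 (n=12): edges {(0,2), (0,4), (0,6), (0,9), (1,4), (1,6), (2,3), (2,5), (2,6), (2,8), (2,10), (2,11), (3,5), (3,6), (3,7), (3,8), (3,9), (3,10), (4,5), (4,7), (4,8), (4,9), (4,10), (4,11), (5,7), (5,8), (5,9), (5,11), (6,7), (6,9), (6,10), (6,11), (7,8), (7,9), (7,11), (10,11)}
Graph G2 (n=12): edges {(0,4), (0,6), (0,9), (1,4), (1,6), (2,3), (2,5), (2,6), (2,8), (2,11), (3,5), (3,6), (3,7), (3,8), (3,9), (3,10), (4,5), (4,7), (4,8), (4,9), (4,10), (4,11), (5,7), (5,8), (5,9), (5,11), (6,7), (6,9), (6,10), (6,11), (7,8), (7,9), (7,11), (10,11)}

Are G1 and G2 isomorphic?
No, not isomorphic

The graphs are NOT isomorphic.

Counting edges: G1 has 36 edge(s); G2 has 34 edge(s).
Edge count is an isomorphism invariant (a bijection on vertices induces a bijection on edges), so differing edge counts rule out isomorphism.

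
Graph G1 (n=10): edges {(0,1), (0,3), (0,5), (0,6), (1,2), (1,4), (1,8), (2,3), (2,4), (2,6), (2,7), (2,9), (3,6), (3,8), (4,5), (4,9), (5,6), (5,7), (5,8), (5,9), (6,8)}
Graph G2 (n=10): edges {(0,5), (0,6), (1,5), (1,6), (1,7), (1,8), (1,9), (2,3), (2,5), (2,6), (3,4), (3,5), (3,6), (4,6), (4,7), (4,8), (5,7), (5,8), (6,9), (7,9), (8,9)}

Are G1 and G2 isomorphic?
Yes, isomorphic

The graphs are isomorphic.
One valid mapping φ: V(G1) → V(G2): 0→7, 1→4, 2→6, 3→9, 4→3, 5→5, 6→1, 7→0, 8→8, 9→2

Verify φ preserves adjacency — for each edge of G1, its image is an edge of G2:
  (0,1) → (φ(0),φ(1)) = (4,7) ∈ E(G2) ✓
  (0,3) → (φ(0),φ(3)) = (7,9) ∈ E(G2) ✓
  (0,5) → (φ(0),φ(5)) = (5,7) ∈ E(G2) ✓
  (0,6) → (φ(0),φ(6)) = (1,7) ∈ E(G2) ✓
  (1,2) → (φ(1),φ(2)) = (4,6) ∈ E(G2) ✓
  (1,4) → (φ(1),φ(4)) = (3,4) ∈ E(G2) ✓
  (1,8) → (φ(1),φ(8)) = (4,8) ∈ E(G2) ✓
  (2,3) → (φ(2),φ(3)) = (6,9) ∈ E(G2) ✓
  (2,4) → (φ(2),φ(4)) = (3,6) ∈ E(G2) ✓
  (2,6) → (φ(2),φ(6)) = (1,6) ∈ E(G2) ✓
  (2,7) → (φ(2),φ(7)) = (0,6) ∈ E(G2) ✓
  (2,9) → (φ(2),φ(9)) = (2,6) ∈ E(G2) ✓
  (3,6) → (φ(3),φ(6)) = (1,9) ∈ E(G2) ✓
  (3,8) → (φ(3),φ(8)) = (8,9) ∈ E(G2) ✓
  (4,5) → (φ(4),φ(5)) = (3,5) ∈ E(G2) ✓
  (4,9) → (φ(4),φ(9)) = (2,3) ∈ E(G2) ✓
  (5,6) → (φ(5),φ(6)) = (1,5) ∈ E(G2) ✓
  (5,7) → (φ(5),φ(7)) = (0,5) ∈ E(G2) ✓
  (5,8) → (φ(5),φ(8)) = (5,8) ∈ E(G2) ✓
  (5,9) → (φ(5),φ(9)) = (2,5) ∈ E(G2) ✓
  (6,8) → (φ(6),φ(8)) = (1,8) ∈ E(G2) ✓
All 21 edges of G1 map to edges of G2, and |E(G1)| = |E(G2)| = 21, so φ is a bijection on edges as well as vertices. Hence G1 ≅ G2.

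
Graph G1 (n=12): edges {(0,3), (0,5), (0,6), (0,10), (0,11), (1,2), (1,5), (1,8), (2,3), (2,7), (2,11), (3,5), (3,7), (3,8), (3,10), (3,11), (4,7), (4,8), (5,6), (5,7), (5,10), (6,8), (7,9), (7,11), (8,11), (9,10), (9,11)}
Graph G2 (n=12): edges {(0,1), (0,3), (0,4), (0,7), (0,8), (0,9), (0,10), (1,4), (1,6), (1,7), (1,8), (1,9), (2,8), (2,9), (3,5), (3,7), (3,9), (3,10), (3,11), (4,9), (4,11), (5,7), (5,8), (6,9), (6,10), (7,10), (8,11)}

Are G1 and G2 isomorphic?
Yes, isomorphic

The graphs are isomorphic.
One valid mapping φ: V(G1) → V(G2): 0→7, 1→11, 2→4, 3→0, 4→2, 5→3, 6→5, 7→9, 8→8, 9→6, 10→10, 11→1

Verify φ preserves adjacency — for each edge of G1, its image is an edge of G2:
  (0,3) → (φ(0),φ(3)) = (0,7) ∈ E(G2) ✓
  (0,5) → (φ(0),φ(5)) = (3,7) ∈ E(G2) ✓
  (0,6) → (φ(0),φ(6)) = (5,7) ∈ E(G2) ✓
  (0,10) → (φ(0),φ(10)) = (7,10) ∈ E(G2) ✓
  (0,11) → (φ(0),φ(11)) = (1,7) ∈ E(G2) ✓
  (1,2) → (φ(1),φ(2)) = (4,11) ∈ E(G2) ✓
  (1,5) → (φ(1),φ(5)) = (3,11) ∈ E(G2) ✓
  (1,8) → (φ(1),φ(8)) = (8,11) ∈ E(G2) ✓
  (2,3) → (φ(2),φ(3)) = (0,4) ∈ E(G2) ✓
  (2,7) → (φ(2),φ(7)) = (4,9) ∈ E(G2) ✓
  (2,11) → (φ(2),φ(11)) = (1,4) ∈ E(G2) ✓
  (3,5) → (φ(3),φ(5)) = (0,3) ∈ E(G2) ✓
  (3,7) → (φ(3),φ(7)) = (0,9) ∈ E(G2) ✓
  (3,8) → (φ(3),φ(8)) = (0,8) ∈ E(G2) ✓
  (3,10) → (φ(3),φ(10)) = (0,10) ∈ E(G2) ✓
  (3,11) → (φ(3),φ(11)) = (0,1) ∈ E(G2) ✓
  (4,7) → (φ(4),φ(7)) = (2,9) ∈ E(G2) ✓
  (4,8) → (φ(4),φ(8)) = (2,8) ∈ E(G2) ✓
  (5,6) → (φ(5),φ(6)) = (3,5) ∈ E(G2) ✓
  (5,7) → (φ(5),φ(7)) = (3,9) ∈ E(G2) ✓
  (5,10) → (φ(5),φ(10)) = (3,10) ∈ E(G2) ✓
  (6,8) → (φ(6),φ(8)) = (5,8) ∈ E(G2) ✓
  (7,9) → (φ(7),φ(9)) = (6,9) ∈ E(G2) ✓
  (7,11) → (φ(7),φ(11)) = (1,9) ∈ E(G2) ✓
  (8,11) → (φ(8),φ(11)) = (1,8) ∈ E(G2) ✓
  (9,10) → (φ(9),φ(10)) = (6,10) ∈ E(G2) ✓
  (9,11) → (φ(9),φ(11)) = (1,6) ∈ E(G2) ✓
All 27 edges of G1 map to edges of G2, and |E(G1)| = |E(G2)| = 27, so φ is a bijection on edges as well as vertices. Hence G1 ≅ G2.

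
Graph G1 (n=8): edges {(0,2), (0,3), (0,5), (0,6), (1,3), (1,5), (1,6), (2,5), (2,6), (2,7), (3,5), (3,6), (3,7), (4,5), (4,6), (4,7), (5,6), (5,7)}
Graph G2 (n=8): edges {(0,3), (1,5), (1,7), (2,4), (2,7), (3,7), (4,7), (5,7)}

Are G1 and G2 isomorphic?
No, not isomorphic

The graphs are NOT isomorphic.

Counting triangles (3-cliques): G1 has 14, G2 has 2.
Triangle count is an isomorphism invariant, so differing triangle counts rule out isomorphism.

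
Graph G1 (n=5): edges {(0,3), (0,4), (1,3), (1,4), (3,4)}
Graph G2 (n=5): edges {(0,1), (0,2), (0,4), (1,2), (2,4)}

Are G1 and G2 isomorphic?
Yes, isomorphic

The graphs are isomorphic.
One valid mapping φ: V(G1) → V(G2): 0→4, 1→1, 2→3, 3→0, 4→2

Verify φ preserves adjacency — for each edge of G1, its image is an edge of G2:
  (0,3) → (φ(0),φ(3)) = (0,4) ∈ E(G2) ✓
  (0,4) → (φ(0),φ(4)) = (2,4) ∈ E(G2) ✓
  (1,3) → (φ(1),φ(3)) = (0,1) ∈ E(G2) ✓
  (1,4) → (φ(1),φ(4)) = (1,2) ∈ E(G2) ✓
  (3,4) → (φ(3),φ(4)) = (0,2) ∈ E(G2) ✓
All 5 edges of G1 map to edges of G2, and |E(G1)| = |E(G2)| = 5, so φ is a bijection on edges as well as vertices. Hence G1 ≅ G2.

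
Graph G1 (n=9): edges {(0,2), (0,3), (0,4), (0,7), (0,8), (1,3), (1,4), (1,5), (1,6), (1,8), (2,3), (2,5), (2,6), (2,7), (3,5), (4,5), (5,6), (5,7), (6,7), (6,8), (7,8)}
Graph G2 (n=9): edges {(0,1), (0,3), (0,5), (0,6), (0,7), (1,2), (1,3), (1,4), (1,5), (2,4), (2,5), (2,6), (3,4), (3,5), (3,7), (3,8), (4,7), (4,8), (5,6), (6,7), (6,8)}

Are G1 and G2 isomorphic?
Yes, isomorphic

The graphs are isomorphic.
One valid mapping φ: V(G1) → V(G2): 0→6, 1→4, 2→0, 3→7, 4→8, 5→3, 6→1, 7→5, 8→2

Verify φ preserves adjacency — for each edge of G1, its image is an edge of G2:
  (0,2) → (φ(0),φ(2)) = (0,6) ∈ E(G2) ✓
  (0,3) → (φ(0),φ(3)) = (6,7) ∈ E(G2) ✓
  (0,4) → (φ(0),φ(4)) = (6,8) ∈ E(G2) ✓
  (0,7) → (φ(0),φ(7)) = (5,6) ∈ E(G2) ✓
  (0,8) → (φ(0),φ(8)) = (2,6) ∈ E(G2) ✓
  (1,3) → (φ(1),φ(3)) = (4,7) ∈ E(G2) ✓
  (1,4) → (φ(1),φ(4)) = (4,8) ∈ E(G2) ✓
  (1,5) → (φ(1),φ(5)) = (3,4) ∈ E(G2) ✓
  (1,6) → (φ(1),φ(6)) = (1,4) ∈ E(G2) ✓
  (1,8) → (φ(1),φ(8)) = (2,4) ∈ E(G2) ✓
  (2,3) → (φ(2),φ(3)) = (0,7) ∈ E(G2) ✓
  (2,5) → (φ(2),φ(5)) = (0,3) ∈ E(G2) ✓
  (2,6) → (φ(2),φ(6)) = (0,1) ∈ E(G2) ✓
  (2,7) → (φ(2),φ(7)) = (0,5) ∈ E(G2) ✓
  (3,5) → (φ(3),φ(5)) = (3,7) ∈ E(G2) ✓
  (4,5) → (φ(4),φ(5)) = (3,8) ∈ E(G2) ✓
  (5,6) → (φ(5),φ(6)) = (1,3) ∈ E(G2) ✓
  (5,7) → (φ(5),φ(7)) = (3,5) ∈ E(G2) ✓
  (6,7) → (φ(6),φ(7)) = (1,5) ∈ E(G2) ✓
  (6,8) → (φ(6),φ(8)) = (1,2) ∈ E(G2) ✓
  (7,8) → (φ(7),φ(8)) = (2,5) ∈ E(G2) ✓
All 21 edges of G1 map to edges of G2, and |E(G1)| = |E(G2)| = 21, so φ is a bijection on edges as well as vertices. Hence G1 ≅ G2.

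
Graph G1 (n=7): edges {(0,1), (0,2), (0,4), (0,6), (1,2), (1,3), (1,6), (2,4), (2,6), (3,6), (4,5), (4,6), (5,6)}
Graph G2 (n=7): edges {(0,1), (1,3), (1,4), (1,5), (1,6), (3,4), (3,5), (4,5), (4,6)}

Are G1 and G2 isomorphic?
No, not isomorphic

The graphs are NOT isomorphic.

Degrees in G1: deg(0)=4, deg(1)=4, deg(2)=4, deg(3)=2, deg(4)=4, deg(5)=2, deg(6)=6.
Sorted degree sequence of G1: [6, 4, 4, 4, 4, 2, 2].
Degrees in G2: deg(0)=1, deg(1)=5, deg(2)=0, deg(3)=3, deg(4)=4, deg(5)=3, deg(6)=2.
Sorted degree sequence of G2: [5, 4, 3, 3, 2, 1, 0].
The (sorted) degree sequence is an isomorphism invariant, so since G1 and G2 have different degree sequences they cannot be isomorphic.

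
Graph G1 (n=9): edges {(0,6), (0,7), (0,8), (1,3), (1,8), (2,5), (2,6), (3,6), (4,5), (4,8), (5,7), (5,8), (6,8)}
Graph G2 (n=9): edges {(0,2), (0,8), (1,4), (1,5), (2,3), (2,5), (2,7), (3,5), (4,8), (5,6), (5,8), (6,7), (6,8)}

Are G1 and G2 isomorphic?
Yes, isomorphic

The graphs are isomorphic.
One valid mapping φ: V(G1) → V(G2): 0→6, 1→1, 2→0, 3→4, 4→3, 5→2, 6→8, 7→7, 8→5

Verify φ preserves adjacency — for each edge of G1, its image is an edge of G2:
  (0,6) → (φ(0),φ(6)) = (6,8) ∈ E(G2) ✓
  (0,7) → (φ(0),φ(7)) = (6,7) ∈ E(G2) ✓
  (0,8) → (φ(0),φ(8)) = (5,6) ∈ E(G2) ✓
  (1,3) → (φ(1),φ(3)) = (1,4) ∈ E(G2) ✓
  (1,8) → (φ(1),φ(8)) = (1,5) ∈ E(G2) ✓
  (2,5) → (φ(2),φ(5)) = (0,2) ∈ E(G2) ✓
  (2,6) → (φ(2),φ(6)) = (0,8) ∈ E(G2) ✓
  (3,6) → (φ(3),φ(6)) = (4,8) ∈ E(G2) ✓
  (4,5) → (φ(4),φ(5)) = (2,3) ∈ E(G2) ✓
  (4,8) → (φ(4),φ(8)) = (3,5) ∈ E(G2) ✓
  (5,7) → (φ(5),φ(7)) = (2,7) ∈ E(G2) ✓
  (5,8) → (φ(5),φ(8)) = (2,5) ∈ E(G2) ✓
  (6,8) → (φ(6),φ(8)) = (5,8) ∈ E(G2) ✓
All 13 edges of G1 map to edges of G2, and |E(G1)| = |E(G2)| = 13, so φ is a bijection on edges as well as vertices. Hence G1 ≅ G2.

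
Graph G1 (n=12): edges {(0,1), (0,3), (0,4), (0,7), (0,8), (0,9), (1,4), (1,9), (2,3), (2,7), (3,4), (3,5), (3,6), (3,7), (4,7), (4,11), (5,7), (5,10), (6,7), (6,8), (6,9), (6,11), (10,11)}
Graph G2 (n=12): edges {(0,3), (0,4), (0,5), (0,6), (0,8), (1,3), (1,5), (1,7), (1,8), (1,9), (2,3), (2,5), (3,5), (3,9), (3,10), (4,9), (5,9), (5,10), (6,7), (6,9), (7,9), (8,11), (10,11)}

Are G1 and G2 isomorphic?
Yes, isomorphic

The graphs are isomorphic.
One valid mapping φ: V(G1) → V(G2): 0→9, 1→7, 2→2, 3→5, 4→1, 5→10, 6→0, 7→3, 8→4, 9→6, 10→11, 11→8

Verify φ preserves adjacency — for each edge of G1, its image is an edge of G2:
  (0,1) → (φ(0),φ(1)) = (7,9) ∈ E(G2) ✓
  (0,3) → (φ(0),φ(3)) = (5,9) ∈ E(G2) ✓
  (0,4) → (φ(0),φ(4)) = (1,9) ∈ E(G2) ✓
  (0,7) → (φ(0),φ(7)) = (3,9) ∈ E(G2) ✓
  (0,8) → (φ(0),φ(8)) = (4,9) ∈ E(G2) ✓
  (0,9) → (φ(0),φ(9)) = (6,9) ∈ E(G2) ✓
  (1,4) → (φ(1),φ(4)) = (1,7) ∈ E(G2) ✓
  (1,9) → (φ(1),φ(9)) = (6,7) ∈ E(G2) ✓
  (2,3) → (φ(2),φ(3)) = (2,5) ∈ E(G2) ✓
  (2,7) → (φ(2),φ(7)) = (2,3) ∈ E(G2) ✓
  (3,4) → (φ(3),φ(4)) = (1,5) ∈ E(G2) ✓
  (3,5) → (φ(3),φ(5)) = (5,10) ∈ E(G2) ✓
  (3,6) → (φ(3),φ(6)) = (0,5) ∈ E(G2) ✓
  (3,7) → (φ(3),φ(7)) = (3,5) ∈ E(G2) ✓
  (4,7) → (φ(4),φ(7)) = (1,3) ∈ E(G2) ✓
  (4,11) → (φ(4),φ(11)) = (1,8) ∈ E(G2) ✓
  (5,7) → (φ(5),φ(7)) = (3,10) ∈ E(G2) ✓
  (5,10) → (φ(5),φ(10)) = (10,11) ∈ E(G2) ✓
  (6,7) → (φ(6),φ(7)) = (0,3) ∈ E(G2) ✓
  (6,8) → (φ(6),φ(8)) = (0,4) ∈ E(G2) ✓
  (6,9) → (φ(6),φ(9)) = (0,6) ∈ E(G2) ✓
  (6,11) → (φ(6),φ(11)) = (0,8) ∈ E(G2) ✓
  (10,11) → (φ(10),φ(11)) = (8,11) ∈ E(G2) ✓
All 23 edges of G1 map to edges of G2, and |E(G1)| = |E(G2)| = 23, so φ is a bijection on edges as well as vertices. Hence G1 ≅ G2.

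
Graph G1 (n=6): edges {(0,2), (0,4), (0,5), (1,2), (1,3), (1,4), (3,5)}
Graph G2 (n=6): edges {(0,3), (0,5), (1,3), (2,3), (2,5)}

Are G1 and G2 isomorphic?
No, not isomorphic

The graphs are NOT isomorphic.

Connected components of G1: 1 component(s) with vertex sets [[0, 1, 2, 3, 4, 5]], sizes [6].
Connected components of G2: 2 component(s) with vertex sets [[4], [0, 1, 2, 3, 5]], sizes [1, 5].
The number of connected components (and the multiset of component sizes) is an isomorphism invariant — an isomorphism maps each component of G1 bijectively onto a component of G2. Since G1 has 1 component(s) and G2 has 2, they cannot be isomorphic.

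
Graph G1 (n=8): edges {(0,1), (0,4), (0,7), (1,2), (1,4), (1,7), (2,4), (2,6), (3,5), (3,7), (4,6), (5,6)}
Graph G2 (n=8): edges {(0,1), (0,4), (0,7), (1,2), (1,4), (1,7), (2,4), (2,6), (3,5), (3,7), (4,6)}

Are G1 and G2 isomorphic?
No, not isomorphic

The graphs are NOT isomorphic.

Counting edges: G1 has 12 edge(s); G2 has 11 edge(s).
Edge count is an isomorphism invariant (a bijection on vertices induces a bijection on edges), so differing edge counts rule out isomorphism.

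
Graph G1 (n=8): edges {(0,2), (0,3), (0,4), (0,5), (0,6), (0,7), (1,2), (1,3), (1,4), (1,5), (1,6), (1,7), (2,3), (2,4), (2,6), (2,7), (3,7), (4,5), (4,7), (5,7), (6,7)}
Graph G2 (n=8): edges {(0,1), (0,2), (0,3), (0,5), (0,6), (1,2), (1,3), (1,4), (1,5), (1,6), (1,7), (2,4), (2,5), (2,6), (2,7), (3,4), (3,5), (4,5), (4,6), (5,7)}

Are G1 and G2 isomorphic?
No, not isomorphic

The graphs are NOT isomorphic.

Counting triangles (3-cliques): G1 has 22, G2 has 20.
Triangle count is an isomorphism invariant, so differing triangle counts rule out isomorphism.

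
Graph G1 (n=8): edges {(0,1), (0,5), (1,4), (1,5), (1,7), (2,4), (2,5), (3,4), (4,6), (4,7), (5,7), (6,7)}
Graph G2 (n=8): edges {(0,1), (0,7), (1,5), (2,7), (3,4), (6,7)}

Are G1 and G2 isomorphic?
No, not isomorphic

The graphs are NOT isomorphic.

Connected components of G1: 1 component(s) with vertex sets [[0, 1, 2, 3, 4, 5, 6, 7]], sizes [8].
Connected components of G2: 2 component(s) with vertex sets [[3, 4], [0, 1, 2, 5, 6, 7]], sizes [2, 6].
The number of connected components (and the multiset of component sizes) is an isomorphism invariant — an isomorphism maps each component of G1 bijectively onto a component of G2. Since G1 has 1 component(s) and G2 has 2, they cannot be isomorphic.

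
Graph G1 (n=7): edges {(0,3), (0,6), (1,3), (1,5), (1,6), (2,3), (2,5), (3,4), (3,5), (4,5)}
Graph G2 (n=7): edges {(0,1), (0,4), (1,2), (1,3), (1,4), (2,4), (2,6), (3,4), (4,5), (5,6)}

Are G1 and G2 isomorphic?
Yes, isomorphic

The graphs are isomorphic.
One valid mapping φ: V(G1) → V(G2): 0→5, 1→2, 2→0, 3→4, 4→3, 5→1, 6→6

Verify φ preserves adjacency — for each edge of G1, its image is an edge of G2:
  (0,3) → (φ(0),φ(3)) = (4,5) ∈ E(G2) ✓
  (0,6) → (φ(0),φ(6)) = (5,6) ∈ E(G2) ✓
  (1,3) → (φ(1),φ(3)) = (2,4) ∈ E(G2) ✓
  (1,5) → (φ(1),φ(5)) = (1,2) ∈ E(G2) ✓
  (1,6) → (φ(1),φ(6)) = (2,6) ∈ E(G2) ✓
  (2,3) → (φ(2),φ(3)) = (0,4) ∈ E(G2) ✓
  (2,5) → (φ(2),φ(5)) = (0,1) ∈ E(G2) ✓
  (3,4) → (φ(3),φ(4)) = (3,4) ∈ E(G2) ✓
  (3,5) → (φ(3),φ(5)) = (1,4) ∈ E(G2) ✓
  (4,5) → (φ(4),φ(5)) = (1,3) ∈ E(G2) ✓
All 10 edges of G1 map to edges of G2, and |E(G1)| = |E(G2)| = 10, so φ is a bijection on edges as well as vertices. Hence G1 ≅ G2.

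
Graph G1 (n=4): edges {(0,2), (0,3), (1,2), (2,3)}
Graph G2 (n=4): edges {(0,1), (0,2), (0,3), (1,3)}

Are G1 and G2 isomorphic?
Yes, isomorphic

The graphs are isomorphic.
One valid mapping φ: V(G1) → V(G2): 0→1, 1→2, 2→0, 3→3

Verify φ preserves adjacency — for each edge of G1, its image is an edge of G2:
  (0,2) → (φ(0),φ(2)) = (0,1) ∈ E(G2) ✓
  (0,3) → (φ(0),φ(3)) = (1,3) ∈ E(G2) ✓
  (1,2) → (φ(1),φ(2)) = (0,2) ∈ E(G2) ✓
  (2,3) → (φ(2),φ(3)) = (0,3) ∈ E(G2) ✓
All 4 edges of G1 map to edges of G2, and |E(G1)| = |E(G2)| = 4, so φ is a bijection on edges as well as vertices. Hence G1 ≅ G2.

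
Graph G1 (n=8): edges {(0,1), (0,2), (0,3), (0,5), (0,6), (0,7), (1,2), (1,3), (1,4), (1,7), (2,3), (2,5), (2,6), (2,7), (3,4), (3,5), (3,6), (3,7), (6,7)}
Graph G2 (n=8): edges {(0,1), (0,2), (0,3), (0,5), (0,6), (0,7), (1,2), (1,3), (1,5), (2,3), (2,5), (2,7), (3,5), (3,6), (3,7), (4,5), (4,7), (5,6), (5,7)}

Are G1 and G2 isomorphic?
Yes, isomorphic

The graphs are isomorphic.
One valid mapping φ: V(G1) → V(G2): 0→0, 1→7, 2→3, 3→5, 4→4, 5→6, 6→1, 7→2

Verify φ preserves adjacency — for each edge of G1, its image is an edge of G2:
  (0,1) → (φ(0),φ(1)) = (0,7) ∈ E(G2) ✓
  (0,2) → (φ(0),φ(2)) = (0,3) ∈ E(G2) ✓
  (0,3) → (φ(0),φ(3)) = (0,5) ∈ E(G2) ✓
  (0,5) → (φ(0),φ(5)) = (0,6) ∈ E(G2) ✓
  (0,6) → (φ(0),φ(6)) = (0,1) ∈ E(G2) ✓
  (0,7) → (φ(0),φ(7)) = (0,2) ∈ E(G2) ✓
  (1,2) → (φ(1),φ(2)) = (3,7) ∈ E(G2) ✓
  (1,3) → (φ(1),φ(3)) = (5,7) ∈ E(G2) ✓
  (1,4) → (φ(1),φ(4)) = (4,7) ∈ E(G2) ✓
  (1,7) → (φ(1),φ(7)) = (2,7) ∈ E(G2) ✓
  (2,3) → (φ(2),φ(3)) = (3,5) ∈ E(G2) ✓
  (2,5) → (φ(2),φ(5)) = (3,6) ∈ E(G2) ✓
  (2,6) → (φ(2),φ(6)) = (1,3) ∈ E(G2) ✓
  (2,7) → (φ(2),φ(7)) = (2,3) ∈ E(G2) ✓
  (3,4) → (φ(3),φ(4)) = (4,5) ∈ E(G2) ✓
  (3,5) → (φ(3),φ(5)) = (5,6) ∈ E(G2) ✓
  (3,6) → (φ(3),φ(6)) = (1,5) ∈ E(G2) ✓
  (3,7) → (φ(3),φ(7)) = (2,5) ∈ E(G2) ✓
  (6,7) → (φ(6),φ(7)) = (1,2) ∈ E(G2) ✓
All 19 edges of G1 map to edges of G2, and |E(G1)| = |E(G2)| = 19, so φ is a bijection on edges as well as vertices. Hence G1 ≅ G2.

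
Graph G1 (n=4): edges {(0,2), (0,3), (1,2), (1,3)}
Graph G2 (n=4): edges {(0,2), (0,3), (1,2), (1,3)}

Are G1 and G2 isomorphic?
Yes, isomorphic

The graphs are isomorphic.
One valid mapping φ: V(G1) → V(G2): 0→2, 1→3, 2→1, 3→0

Verify φ preserves adjacency — for each edge of G1, its image is an edge of G2:
  (0,2) → (φ(0),φ(2)) = (1,2) ∈ E(G2) ✓
  (0,3) → (φ(0),φ(3)) = (0,2) ∈ E(G2) ✓
  (1,2) → (φ(1),φ(2)) = (1,3) ∈ E(G2) ✓
  (1,3) → (φ(1),φ(3)) = (0,3) ∈ E(G2) ✓
All 4 edges of G1 map to edges of G2, and |E(G1)| = |E(G2)| = 4, so φ is a bijection on edges as well as vertices. Hence G1 ≅ G2.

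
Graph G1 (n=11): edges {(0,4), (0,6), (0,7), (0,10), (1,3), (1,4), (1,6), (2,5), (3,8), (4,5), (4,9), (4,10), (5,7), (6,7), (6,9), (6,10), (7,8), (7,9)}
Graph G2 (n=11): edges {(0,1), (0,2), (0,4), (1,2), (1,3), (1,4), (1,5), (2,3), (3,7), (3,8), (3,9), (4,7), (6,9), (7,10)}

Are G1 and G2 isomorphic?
No, not isomorphic

The graphs are NOT isomorphic.

Degrees in G1: deg(0)=4, deg(1)=3, deg(2)=1, deg(3)=2, deg(4)=5, deg(5)=3, deg(6)=5, deg(7)=5, deg(8)=2, deg(9)=3, deg(10)=3.
Sorted degree sequence of G1: [5, 5, 5, 4, 3, 3, 3, 3, 2, 2, 1].
Degrees in G2: deg(0)=3, deg(1)=5, deg(2)=3, deg(3)=5, deg(4)=3, deg(5)=1, deg(6)=1, deg(7)=3, deg(8)=1, deg(9)=2, deg(10)=1.
Sorted degree sequence of G2: [5, 5, 3, 3, 3, 3, 2, 1, 1, 1, 1].
The (sorted) degree sequence is an isomorphism invariant, so since G1 and G2 have different degree sequences they cannot be isomorphic.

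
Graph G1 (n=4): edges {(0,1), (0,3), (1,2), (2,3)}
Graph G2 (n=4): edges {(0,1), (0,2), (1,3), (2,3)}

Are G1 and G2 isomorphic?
Yes, isomorphic

The graphs are isomorphic.
One valid mapping φ: V(G1) → V(G2): 0→0, 1→2, 2→3, 3→1

Verify φ preserves adjacency — for each edge of G1, its image is an edge of G2:
  (0,1) → (φ(0),φ(1)) = (0,2) ∈ E(G2) ✓
  (0,3) → (φ(0),φ(3)) = (0,1) ∈ E(G2) ✓
  (1,2) → (φ(1),φ(2)) = (2,3) ∈ E(G2) ✓
  (2,3) → (φ(2),φ(3)) = (1,3) ∈ E(G2) ✓
All 4 edges of G1 map to edges of G2, and |E(G1)| = |E(G2)| = 4, so φ is a bijection on edges as well as vertices. Hence G1 ≅ G2.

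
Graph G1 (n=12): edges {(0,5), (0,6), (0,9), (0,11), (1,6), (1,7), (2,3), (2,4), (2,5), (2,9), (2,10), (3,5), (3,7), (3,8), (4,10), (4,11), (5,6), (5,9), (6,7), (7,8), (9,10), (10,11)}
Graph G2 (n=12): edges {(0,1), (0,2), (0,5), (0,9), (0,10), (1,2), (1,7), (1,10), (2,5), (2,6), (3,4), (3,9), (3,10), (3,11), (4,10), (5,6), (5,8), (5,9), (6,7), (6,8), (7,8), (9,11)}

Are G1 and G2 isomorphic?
Yes, isomorphic

The graphs are isomorphic.
One valid mapping φ: V(G1) → V(G2): 0→1, 1→4, 2→5, 3→9, 4→8, 5→0, 6→10, 7→3, 8→11, 9→2, 10→6, 11→7

Verify φ preserves adjacency — for each edge of G1, its image is an edge of G2:
  (0,5) → (φ(0),φ(5)) = (0,1) ∈ E(G2) ✓
  (0,6) → (φ(0),φ(6)) = (1,10) ∈ E(G2) ✓
  (0,9) → (φ(0),φ(9)) = (1,2) ∈ E(G2) ✓
  (0,11) → (φ(0),φ(11)) = (1,7) ∈ E(G2) ✓
  (1,6) → (φ(1),φ(6)) = (4,10) ∈ E(G2) ✓
  (1,7) → (φ(1),φ(7)) = (3,4) ∈ E(G2) ✓
  (2,3) → (φ(2),φ(3)) = (5,9) ∈ E(G2) ✓
  (2,4) → (φ(2),φ(4)) = (5,8) ∈ E(G2) ✓
  (2,5) → (φ(2),φ(5)) = (0,5) ∈ E(G2) ✓
  (2,9) → (φ(2),φ(9)) = (2,5) ∈ E(G2) ✓
  (2,10) → (φ(2),φ(10)) = (5,6) ∈ E(G2) ✓
  (3,5) → (φ(3),φ(5)) = (0,9) ∈ E(G2) ✓
  (3,7) → (φ(3),φ(7)) = (3,9) ∈ E(G2) ✓
  (3,8) → (φ(3),φ(8)) = (9,11) ∈ E(G2) ✓
  (4,10) → (φ(4),φ(10)) = (6,8) ∈ E(G2) ✓
  (4,11) → (φ(4),φ(11)) = (7,8) ∈ E(G2) ✓
  (5,6) → (φ(5),φ(6)) = (0,10) ∈ E(G2) ✓
  (5,9) → (φ(5),φ(9)) = (0,2) ∈ E(G2) ✓
  (6,7) → (φ(6),φ(7)) = (3,10) ∈ E(G2) ✓
  (7,8) → (φ(7),φ(8)) = (3,11) ∈ E(G2) ✓
  (9,10) → (φ(9),φ(10)) = (2,6) ∈ E(G2) ✓
  (10,11) → (φ(10),φ(11)) = (6,7) ∈ E(G2) ✓
All 22 edges of G1 map to edges of G2, and |E(G1)| = |E(G2)| = 22, so φ is a bijection on edges as well as vertices. Hence G1 ≅ G2.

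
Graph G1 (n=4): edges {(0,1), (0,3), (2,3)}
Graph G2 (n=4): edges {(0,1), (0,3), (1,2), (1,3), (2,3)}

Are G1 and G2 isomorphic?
No, not isomorphic

The graphs are NOT isomorphic.

Counting triangles (3-cliques): G1 has 0, G2 has 2.
Triangle count is an isomorphism invariant, so differing triangle counts rule out isomorphism.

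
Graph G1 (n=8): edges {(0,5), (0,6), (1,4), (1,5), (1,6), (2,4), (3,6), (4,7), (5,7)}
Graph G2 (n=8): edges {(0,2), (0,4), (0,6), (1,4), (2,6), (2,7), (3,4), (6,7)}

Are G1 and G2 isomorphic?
No, not isomorphic

The graphs are NOT isomorphic.

Connected components of G1: 1 component(s) with vertex sets [[0, 1, 2, 3, 4, 5, 6, 7]], sizes [8].
Connected components of G2: 2 component(s) with vertex sets [[5], [0, 1, 2, 3, 4, 6, 7]], sizes [1, 7].
The number of connected components (and the multiset of component sizes) is an isomorphism invariant — an isomorphism maps each component of G1 bijectively onto a component of G2. Since G1 has 1 component(s) and G2 has 2, they cannot be isomorphic.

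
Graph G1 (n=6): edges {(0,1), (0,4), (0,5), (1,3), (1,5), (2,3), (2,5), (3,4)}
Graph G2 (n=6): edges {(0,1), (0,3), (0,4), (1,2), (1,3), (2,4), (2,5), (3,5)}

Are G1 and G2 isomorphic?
Yes, isomorphic

The graphs are isomorphic.
One valid mapping φ: V(G1) → V(G2): 0→0, 1→1, 2→5, 3→2, 4→4, 5→3

Verify φ preserves adjacency — for each edge of G1, its image is an edge of G2:
  (0,1) → (φ(0),φ(1)) = (0,1) ∈ E(G2) ✓
  (0,4) → (φ(0),φ(4)) = (0,4) ∈ E(G2) ✓
  (0,5) → (φ(0),φ(5)) = (0,3) ∈ E(G2) ✓
  (1,3) → (φ(1),φ(3)) = (1,2) ∈ E(G2) ✓
  (1,5) → (φ(1),φ(5)) = (1,3) ∈ E(G2) ✓
  (2,3) → (φ(2),φ(3)) = (2,5) ∈ E(G2) ✓
  (2,5) → (φ(2),φ(5)) = (3,5) ∈ E(G2) ✓
  (3,4) → (φ(3),φ(4)) = (2,4) ∈ E(G2) ✓
All 8 edges of G1 map to edges of G2, and |E(G1)| = |E(G2)| = 8, so φ is a bijection on edges as well as vertices. Hence G1 ≅ G2.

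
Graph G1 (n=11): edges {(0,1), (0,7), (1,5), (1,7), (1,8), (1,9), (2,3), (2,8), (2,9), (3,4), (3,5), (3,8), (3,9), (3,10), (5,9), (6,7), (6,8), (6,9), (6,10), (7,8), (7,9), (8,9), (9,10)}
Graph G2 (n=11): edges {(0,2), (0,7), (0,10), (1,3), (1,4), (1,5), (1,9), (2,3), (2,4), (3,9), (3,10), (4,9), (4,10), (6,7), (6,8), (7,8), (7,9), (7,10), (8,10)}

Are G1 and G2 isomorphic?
No, not isomorphic

The graphs are NOT isomorphic.

Counting triangles (3-cliques): G1 has 16, G2 has 5.
Triangle count is an isomorphism invariant, so differing triangle counts rule out isomorphism.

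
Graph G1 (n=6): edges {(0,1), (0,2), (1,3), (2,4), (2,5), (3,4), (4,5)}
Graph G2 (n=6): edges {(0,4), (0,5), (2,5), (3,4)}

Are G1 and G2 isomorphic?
No, not isomorphic

The graphs are NOT isomorphic.

Connected components of G1: 1 component(s) with vertex sets [[0, 1, 2, 3, 4, 5]], sizes [6].
Connected components of G2: 2 component(s) with vertex sets [[1], [0, 2, 3, 4, 5]], sizes [1, 5].
The number of connected components (and the multiset of component sizes) is an isomorphism invariant — an isomorphism maps each component of G1 bijectively onto a component of G2. Since G1 has 1 component(s) and G2 has 2, they cannot be isomorphic.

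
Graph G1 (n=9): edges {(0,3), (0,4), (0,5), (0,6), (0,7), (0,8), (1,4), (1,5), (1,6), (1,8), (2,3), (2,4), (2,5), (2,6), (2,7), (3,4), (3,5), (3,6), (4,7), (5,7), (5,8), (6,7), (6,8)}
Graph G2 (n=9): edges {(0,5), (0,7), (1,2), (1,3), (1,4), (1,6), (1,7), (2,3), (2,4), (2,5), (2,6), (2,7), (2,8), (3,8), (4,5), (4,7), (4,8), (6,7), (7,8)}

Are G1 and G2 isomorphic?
No, not isomorphic

The graphs are NOT isomorphic.

Counting triangles (3-cliques): G1 has 16, G2 has 13.
Triangle count is an isomorphism invariant, so differing triangle counts rule out isomorphism.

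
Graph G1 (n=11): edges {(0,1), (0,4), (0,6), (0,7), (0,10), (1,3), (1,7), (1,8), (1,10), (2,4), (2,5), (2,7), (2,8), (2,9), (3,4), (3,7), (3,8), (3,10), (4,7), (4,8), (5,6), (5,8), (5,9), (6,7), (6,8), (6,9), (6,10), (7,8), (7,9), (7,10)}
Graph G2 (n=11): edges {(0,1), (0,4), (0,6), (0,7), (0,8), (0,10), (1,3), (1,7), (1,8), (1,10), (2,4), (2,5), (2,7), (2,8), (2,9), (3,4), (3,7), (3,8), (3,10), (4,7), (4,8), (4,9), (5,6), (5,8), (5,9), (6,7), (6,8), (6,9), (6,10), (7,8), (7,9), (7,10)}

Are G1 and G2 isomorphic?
No, not isomorphic

The graphs are NOT isomorphic.

Counting edges: G1 has 30 edge(s); G2 has 32 edge(s).
Edge count is an isomorphism invariant (a bijection on vertices induces a bijection on edges), so differing edge counts rule out isomorphism.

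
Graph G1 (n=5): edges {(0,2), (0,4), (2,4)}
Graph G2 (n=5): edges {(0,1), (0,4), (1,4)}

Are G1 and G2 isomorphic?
Yes, isomorphic

The graphs are isomorphic.
One valid mapping φ: V(G1) → V(G2): 0→1, 1→2, 2→0, 3→3, 4→4

Verify φ preserves adjacency — for each edge of G1, its image is an edge of G2:
  (0,2) → (φ(0),φ(2)) = (0,1) ∈ E(G2) ✓
  (0,4) → (φ(0),φ(4)) = (1,4) ∈ E(G2) ✓
  (2,4) → (φ(2),φ(4)) = (0,4) ∈ E(G2) ✓
All 3 edges of G1 map to edges of G2, and |E(G1)| = |E(G2)| = 3, so φ is a bijection on edges as well as vertices. Hence G1 ≅ G2.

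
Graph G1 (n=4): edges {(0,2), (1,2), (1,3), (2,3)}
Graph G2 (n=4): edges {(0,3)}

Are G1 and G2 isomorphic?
No, not isomorphic

The graphs are NOT isomorphic.

Connected components of G1: 1 component(s) with vertex sets [[0, 1, 2, 3]], sizes [4].
Connected components of G2: 3 component(s) with vertex sets [[1], [2], [0, 3]], sizes [1, 1, 2].
The number of connected components (and the multiset of component sizes) is an isomorphism invariant — an isomorphism maps each component of G1 bijectively onto a component of G2. Since G1 has 1 component(s) and G2 has 3, they cannot be isomorphic.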